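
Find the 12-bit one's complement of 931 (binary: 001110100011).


Original: 001110100011
Invert all bits:
  bit 0: 0 → 1
  bit 1: 0 → 1
  bit 2: 1 → 0
  bit 3: 1 → 0
  bit 4: 1 → 0
  bit 5: 0 → 1
  bit 6: 1 → 0
  bit 7: 0 → 1
  bit 8: 0 → 1
  bit 9: 0 → 1
  bit 10: 1 → 0
  bit 11: 1 → 0
= 110001011100


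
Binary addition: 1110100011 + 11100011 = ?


Align and add column by column (LSB to MSB, carry propagating):
  01110100011
+ 00011100011
  -----------
  col 0: 1 + 1 + 0 (carry in) = 2 → bit 0, carry out 1
  col 1: 1 + 1 + 1 (carry in) = 3 → bit 1, carry out 1
  col 2: 0 + 0 + 1 (carry in) = 1 → bit 1, carry out 0
  col 3: 0 + 0 + 0 (carry in) = 0 → bit 0, carry out 0
  col 4: 0 + 0 + 0 (carry in) = 0 → bit 0, carry out 0
  col 5: 1 + 1 + 0 (carry in) = 2 → bit 0, carry out 1
  col 6: 0 + 1 + 1 (carry in) = 2 → bit 0, carry out 1
  col 7: 1 + 1 + 1 (carry in) = 3 → bit 1, carry out 1
  col 8: 1 + 0 + 1 (carry in) = 2 → bit 0, carry out 1
  col 9: 1 + 0 + 1 (carry in) = 2 → bit 0, carry out 1
  col 10: 0 + 0 + 1 (carry in) = 1 → bit 1, carry out 0
Reading bits MSB→LSB: 10010000110
Strip leading zeros: 10010000110
= 10010000110


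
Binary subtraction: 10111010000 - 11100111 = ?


Align and subtract column by column (LSB to MSB, borrowing when needed):
  10111010000
- 00011100111
  -----------
  col 0: (0 - 0 borrow-in) - 1 → borrow from next column: (0+2) - 1 = 1, borrow out 1
  col 1: (0 - 1 borrow-in) - 1 → borrow from next column: (-1+2) - 1 = 0, borrow out 1
  col 2: (0 - 1 borrow-in) - 1 → borrow from next column: (-1+2) - 1 = 0, borrow out 1
  col 3: (0 - 1 borrow-in) - 0 → borrow from next column: (-1+2) - 0 = 1, borrow out 1
  col 4: (1 - 1 borrow-in) - 0 → 0 - 0 = 0, borrow out 0
  col 5: (0 - 0 borrow-in) - 1 → borrow from next column: (0+2) - 1 = 1, borrow out 1
  col 6: (1 - 1 borrow-in) - 1 → borrow from next column: (0+2) - 1 = 1, borrow out 1
  col 7: (1 - 1 borrow-in) - 1 → borrow from next column: (0+2) - 1 = 1, borrow out 1
  col 8: (1 - 1 borrow-in) - 0 → 0 - 0 = 0, borrow out 0
  col 9: (0 - 0 borrow-in) - 0 → 0 - 0 = 0, borrow out 0
  col 10: (1 - 0 borrow-in) - 0 → 1 - 0 = 1, borrow out 0
Reading bits MSB→LSB: 10011101001
Strip leading zeros: 10011101001
= 10011101001


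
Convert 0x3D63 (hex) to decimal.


Positional values:
Position 0: 3 × 16^0 = 3 × 1 = 3
Position 1: 6 × 16^1 = 6 × 16 = 96
Position 2: D × 16^2 = 13 × 256 = 3328
Position 3: 3 × 16^3 = 3 × 4096 = 12288
Sum = 3 + 96 + 3328 + 12288
= 15715


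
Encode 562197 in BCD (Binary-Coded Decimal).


Each digit → 4-bit binary:
  5 → 0101
  6 → 0110
  2 → 0010
  1 → 0001
  9 → 1001
  7 → 0111
= 0101 0110 0010 0001 1001 0111


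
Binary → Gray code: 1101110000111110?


Binary: 1101110000111110
Gray code: G = B XOR (B >> 1)
B >> 1 = 0110111000011111
1101110000111110 XOR 0110111000011111:
  1 XOR 0 = 1
  1 XOR 1 = 0
  0 XOR 1 = 1
  1 XOR 0 = 1
  1 XOR 1 = 0
  1 XOR 1 = 0
  0 XOR 1 = 1
  0 XOR 0 = 0
  0 XOR 0 = 0
  0 XOR 0 = 0
  1 XOR 0 = 1
  1 XOR 1 = 0
  1 XOR 1 = 0
  1 XOR 1 = 0
  1 XOR 1 = 0
  0 XOR 1 = 1
= 1011001000100001


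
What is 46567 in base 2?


Divide by 2 repeatedly:
46567 ÷ 2 = 23283 remainder 1
23283 ÷ 2 = 11641 remainder 1
11641 ÷ 2 = 5820 remainder 1
5820 ÷ 2 = 2910 remainder 0
2910 ÷ 2 = 1455 remainder 0
1455 ÷ 2 = 727 remainder 1
727 ÷ 2 = 363 remainder 1
363 ÷ 2 = 181 remainder 1
181 ÷ 2 = 90 remainder 1
90 ÷ 2 = 45 remainder 0
45 ÷ 2 = 22 remainder 1
22 ÷ 2 = 11 remainder 0
11 ÷ 2 = 5 remainder 1
5 ÷ 2 = 2 remainder 1
2 ÷ 2 = 1 remainder 0
1 ÷ 2 = 0 remainder 1
Reading remainders bottom-up:
= 1011010111100111


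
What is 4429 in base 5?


Divide by 5 repeatedly:
4429 ÷ 5 = 885 remainder 4
885 ÷ 5 = 177 remainder 0
177 ÷ 5 = 35 remainder 2
35 ÷ 5 = 7 remainder 0
7 ÷ 5 = 1 remainder 2
1 ÷ 5 = 0 remainder 1
Reading remainders bottom-up:
= 120204


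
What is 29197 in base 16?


Divide by 16 repeatedly:
29197 ÷ 16 = 1824 remainder 13 (D)
1824 ÷ 16 = 114 remainder 0 (0)
114 ÷ 16 = 7 remainder 2 (2)
7 ÷ 16 = 0 remainder 7 (7)
Reading remainders bottom-up:
= 0x720D


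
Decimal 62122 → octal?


Divide by 8 repeatedly:
62122 ÷ 8 = 7765 remainder 2
7765 ÷ 8 = 970 remainder 5
970 ÷ 8 = 121 remainder 2
121 ÷ 8 = 15 remainder 1
15 ÷ 8 = 1 remainder 7
1 ÷ 8 = 0 remainder 1
Reading remainders bottom-up:
= 0o171252


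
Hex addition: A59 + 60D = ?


Align and add column by column (LSB to MSB, each column mod 16 with carry):
  0A59
+ 060D
  ----
  col 0: 9(9) + D(13) + 0 (carry in) = 22 → 6(6), carry out 1
  col 1: 5(5) + 0(0) + 1 (carry in) = 6 → 6(6), carry out 0
  col 2: A(10) + 6(6) + 0 (carry in) = 16 → 0(0), carry out 1
  col 3: 0(0) + 0(0) + 1 (carry in) = 1 → 1(1), carry out 0
Reading digits MSB→LSB: 1066
Strip leading zeros: 1066
= 0x1066


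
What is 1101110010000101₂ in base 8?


Group into 3-bit groups: 001101110010000101
  001 = 1
  101 = 5
  110 = 6
  010 = 2
  000 = 0
  101 = 5
= 0o156205


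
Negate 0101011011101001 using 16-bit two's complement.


Original: 0101011011101001
Step 1 - Invert all bits: 1010100100010110
Step 2 - Add 1: 1010100100010110 + 1
= 1010100100010111 (represents -22249)


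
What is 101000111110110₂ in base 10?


Positional values:
Bit 1: 1 × 2^1 = 2
Bit 2: 1 × 2^2 = 4
Bit 4: 1 × 2^4 = 16
Bit 5: 1 × 2^5 = 32
Bit 6: 1 × 2^6 = 64
Bit 7: 1 × 2^7 = 128
Bit 8: 1 × 2^8 = 256
Bit 12: 1 × 2^12 = 4096
Bit 14: 1 × 2^14 = 16384
Sum = 2 + 4 + 16 + 32 + 64 + 128 + 256 + 4096 + 16384
= 20982


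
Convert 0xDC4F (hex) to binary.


Each hex digit → 4 binary bits:
  D = 1101
  C = 1100
  4 = 0100
  F = 1111
Concatenate: 1101 1100 0100 1111
= 1101110001001111


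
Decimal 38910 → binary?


Divide by 2 repeatedly:
38910 ÷ 2 = 19455 remainder 0
19455 ÷ 2 = 9727 remainder 1
9727 ÷ 2 = 4863 remainder 1
4863 ÷ 2 = 2431 remainder 1
2431 ÷ 2 = 1215 remainder 1
1215 ÷ 2 = 607 remainder 1
607 ÷ 2 = 303 remainder 1
303 ÷ 2 = 151 remainder 1
151 ÷ 2 = 75 remainder 1
75 ÷ 2 = 37 remainder 1
37 ÷ 2 = 18 remainder 1
18 ÷ 2 = 9 remainder 0
9 ÷ 2 = 4 remainder 1
4 ÷ 2 = 2 remainder 0
2 ÷ 2 = 1 remainder 0
1 ÷ 2 = 0 remainder 1
Reading remainders bottom-up:
= 1001011111111110


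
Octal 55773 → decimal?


Positional values:
Position 0: 3 × 8^0 = 3
Position 1: 7 × 8^1 = 56
Position 2: 7 × 8^2 = 448
Position 3: 5 × 8^3 = 2560
Position 4: 5 × 8^4 = 20480
Sum = 3 + 56 + 448 + 2560 + 20480
= 23547


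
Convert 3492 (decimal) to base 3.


Divide by 3 repeatedly:
3492 ÷ 3 = 1164 remainder 0
1164 ÷ 3 = 388 remainder 0
388 ÷ 3 = 129 remainder 1
129 ÷ 3 = 43 remainder 0
43 ÷ 3 = 14 remainder 1
14 ÷ 3 = 4 remainder 2
4 ÷ 3 = 1 remainder 1
1 ÷ 3 = 0 remainder 1
Reading remainders bottom-up:
= 11210100


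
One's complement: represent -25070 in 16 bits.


Original: 0110000111101110
Invert all bits:
  bit 0: 0 → 1
  bit 1: 1 → 0
  bit 2: 1 → 0
  bit 3: 0 → 1
  bit 4: 0 → 1
  bit 5: 0 → 1
  bit 6: 0 → 1
  bit 7: 1 → 0
  bit 8: 1 → 0
  bit 9: 1 → 0
  bit 10: 1 → 0
  bit 11: 0 → 1
  bit 12: 1 → 0
  bit 13: 1 → 0
  bit 14: 1 → 0
  bit 15: 0 → 1
= 1001111000010001


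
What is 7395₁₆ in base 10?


Positional values:
Position 0: 5 × 16^0 = 5 × 1 = 5
Position 1: 9 × 16^1 = 9 × 16 = 144
Position 2: 3 × 16^2 = 3 × 256 = 768
Position 3: 7 × 16^3 = 7 × 4096 = 28672
Sum = 5 + 144 + 768 + 28672
= 29589


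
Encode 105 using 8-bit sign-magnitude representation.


Sign bit: 0 (positive)
Magnitude: 105 = 1101001
= 01101001


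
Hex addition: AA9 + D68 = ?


Align and add column by column (LSB to MSB, each column mod 16 with carry):
  0AA9
+ 0D68
  ----
  col 0: 9(9) + 8(8) + 0 (carry in) = 17 → 1(1), carry out 1
  col 1: A(10) + 6(6) + 1 (carry in) = 17 → 1(1), carry out 1
  col 2: A(10) + D(13) + 1 (carry in) = 24 → 8(8), carry out 1
  col 3: 0(0) + 0(0) + 1 (carry in) = 1 → 1(1), carry out 0
Reading digits MSB→LSB: 1811
Strip leading zeros: 1811
= 0x1811


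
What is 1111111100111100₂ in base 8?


Group into 3-bit groups: 001111111100111100
  001 = 1
  111 = 7
  111 = 7
  100 = 4
  111 = 7
  100 = 4
= 0o177474


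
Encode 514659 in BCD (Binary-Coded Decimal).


Each digit → 4-bit binary:
  5 → 0101
  1 → 0001
  4 → 0100
  6 → 0110
  5 → 0101
  9 → 1001
= 0101 0001 0100 0110 0101 1001


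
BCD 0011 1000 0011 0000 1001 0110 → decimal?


Each 4-bit group → digit:
  0011 → 3
  1000 → 8
  0011 → 3
  0000 → 0
  1001 → 9
  0110 → 6
= 383096


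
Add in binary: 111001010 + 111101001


Align and add column by column (LSB to MSB, carry propagating):
  0111001010
+ 0111101001
  ----------
  col 0: 0 + 1 + 0 (carry in) = 1 → bit 1, carry out 0
  col 1: 1 + 0 + 0 (carry in) = 1 → bit 1, carry out 0
  col 2: 0 + 0 + 0 (carry in) = 0 → bit 0, carry out 0
  col 3: 1 + 1 + 0 (carry in) = 2 → bit 0, carry out 1
  col 4: 0 + 0 + 1 (carry in) = 1 → bit 1, carry out 0
  col 5: 0 + 1 + 0 (carry in) = 1 → bit 1, carry out 0
  col 6: 1 + 1 + 0 (carry in) = 2 → bit 0, carry out 1
  col 7: 1 + 1 + 1 (carry in) = 3 → bit 1, carry out 1
  col 8: 1 + 1 + 1 (carry in) = 3 → bit 1, carry out 1
  col 9: 0 + 0 + 1 (carry in) = 1 → bit 1, carry out 0
Reading bits MSB→LSB: 1110110011
Strip leading zeros: 1110110011
= 1110110011


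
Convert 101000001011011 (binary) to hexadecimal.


Group into 4-bit nibbles: 0101000001011011
  0101 = 5
  0000 = 0
  0101 = 5
  1011 = B
= 0x505B


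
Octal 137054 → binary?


Each octal digit → 3 binary bits:
  1 = 001
  3 = 011
  7 = 111
  0 = 000
  5 = 101
  4 = 100
Concatenate: 001 011 111 000 101 100
= 001011111000101100


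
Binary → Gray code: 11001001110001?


Binary: 11001001110001
Gray code: G = B XOR (B >> 1)
B >> 1 = 01100100111000
11001001110001 XOR 01100100111000:
  1 XOR 0 = 1
  1 XOR 1 = 0
  0 XOR 1 = 1
  0 XOR 0 = 0
  1 XOR 0 = 1
  0 XOR 1 = 1
  0 XOR 0 = 0
  1 XOR 0 = 1
  1 XOR 1 = 0
  1 XOR 1 = 0
  0 XOR 1 = 1
  0 XOR 0 = 0
  0 XOR 0 = 0
  1 XOR 0 = 1
= 10101101001001


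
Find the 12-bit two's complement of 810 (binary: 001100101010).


Original: 001100101010
Step 1 - Invert all bits: 110011010101
Step 2 - Add 1: 110011010101 + 1
= 110011010110 (represents -810)


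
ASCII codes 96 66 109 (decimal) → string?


Codes (decimal): 96 66 109
Per-code ASCII lookup:
  96  (special character) → '`'
  66  (range 65-90: uppercase, 66 - 65 = 1) → 'B'
  109  (range 97-122: lowercase, 109 - 97 = 12) → 'm'
= '`Bm'


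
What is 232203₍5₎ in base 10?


Positional values (base 5):
  3 × 5^0 = 3 × 1 = 3
  0 × 5^1 = 0 × 5 = 0
  2 × 5^2 = 2 × 25 = 50
  2 × 5^3 = 2 × 125 = 250
  3 × 5^4 = 3 × 625 = 1875
  2 × 5^5 = 2 × 3125 = 6250
Sum = 3 + 0 + 50 + 250 + 1875 + 6250
= 8428


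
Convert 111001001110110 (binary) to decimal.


Positional values:
Bit 1: 1 × 2^1 = 2
Bit 2: 1 × 2^2 = 4
Bit 4: 1 × 2^4 = 16
Bit 5: 1 × 2^5 = 32
Bit 6: 1 × 2^6 = 64
Bit 9: 1 × 2^9 = 512
Bit 12: 1 × 2^12 = 4096
Bit 13: 1 × 2^13 = 8192
Bit 14: 1 × 2^14 = 16384
Sum = 2 + 4 + 16 + 32 + 64 + 512 + 4096 + 8192 + 16384
= 29302


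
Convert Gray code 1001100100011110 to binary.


Gray code: 1001100100011110
MSB stays the same: 1
Each subsequent bit = prev_binary XOR current_gray:
  B[1] = 1 XOR 0 = 1
  B[2] = 1 XOR 0 = 1
  B[3] = 1 XOR 1 = 0
  B[4] = 0 XOR 1 = 1
  B[5] = 1 XOR 0 = 1
  B[6] = 1 XOR 0 = 1
  B[7] = 1 XOR 1 = 0
  B[8] = 0 XOR 0 = 0
  B[9] = 0 XOR 0 = 0
  B[10] = 0 XOR 0 = 0
  B[11] = 0 XOR 1 = 1
  B[12] = 1 XOR 1 = 0
  B[13] = 0 XOR 1 = 1
  B[14] = 1 XOR 1 = 0
  B[15] = 0 XOR 0 = 0
= 1110111000010100 (60948 decimal)


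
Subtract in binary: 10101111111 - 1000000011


Align and subtract column by column (LSB to MSB, borrowing when needed):
  10101111111
- 01000000011
  -----------
  col 0: (1 - 0 borrow-in) - 1 → 1 - 1 = 0, borrow out 0
  col 1: (1 - 0 borrow-in) - 1 → 1 - 1 = 0, borrow out 0
  col 2: (1 - 0 borrow-in) - 0 → 1 - 0 = 1, borrow out 0
  col 3: (1 - 0 borrow-in) - 0 → 1 - 0 = 1, borrow out 0
  col 4: (1 - 0 borrow-in) - 0 → 1 - 0 = 1, borrow out 0
  col 5: (1 - 0 borrow-in) - 0 → 1 - 0 = 1, borrow out 0
  col 6: (1 - 0 borrow-in) - 0 → 1 - 0 = 1, borrow out 0
  col 7: (0 - 0 borrow-in) - 0 → 0 - 0 = 0, borrow out 0
  col 8: (1 - 0 borrow-in) - 0 → 1 - 0 = 1, borrow out 0
  col 9: (0 - 0 borrow-in) - 1 → borrow from next column: (0+2) - 1 = 1, borrow out 1
  col 10: (1 - 1 borrow-in) - 0 → 0 - 0 = 0, borrow out 0
Reading bits MSB→LSB: 01101111100
Strip leading zeros: 1101111100
= 1101111100


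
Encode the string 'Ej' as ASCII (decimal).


String: 'Ej'  (2 characters)
Per-character ASCII lookup:
  'E': uppercase starts at 65: 'E' = 65 + 4 = 69
  'j': lowercase starts at 97: 'j' = 97 + 9 = 106
= 69 106


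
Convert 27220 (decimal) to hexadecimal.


Divide by 16 repeatedly:
27220 ÷ 16 = 1701 remainder 4 (4)
1701 ÷ 16 = 106 remainder 5 (5)
106 ÷ 16 = 6 remainder 10 (A)
6 ÷ 16 = 0 remainder 6 (6)
Reading remainders bottom-up:
= 0x6A54


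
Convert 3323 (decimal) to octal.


Divide by 8 repeatedly:
3323 ÷ 8 = 415 remainder 3
415 ÷ 8 = 51 remainder 7
51 ÷ 8 = 6 remainder 3
6 ÷ 8 = 0 remainder 6
Reading remainders bottom-up:
= 0o6373


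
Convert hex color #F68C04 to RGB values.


Hex: #F68C04
R = F6₁₆ = 246
G = 8C₁₆ = 140
B = 04₁₆ = 4
= RGB(246, 140, 4)


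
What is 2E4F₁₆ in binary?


Each hex digit → 4 binary bits:
  2 = 0010
  E = 1110
  4 = 0100
  F = 1111
Concatenate: 0010 1110 0100 1111
= 0010111001001111


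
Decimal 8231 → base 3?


Divide by 3 repeatedly:
8231 ÷ 3 = 2743 remainder 2
2743 ÷ 3 = 914 remainder 1
914 ÷ 3 = 304 remainder 2
304 ÷ 3 = 101 remainder 1
101 ÷ 3 = 33 remainder 2
33 ÷ 3 = 11 remainder 0
11 ÷ 3 = 3 remainder 2
3 ÷ 3 = 1 remainder 0
1 ÷ 3 = 0 remainder 1
Reading remainders bottom-up:
= 102021212


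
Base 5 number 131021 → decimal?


Positional values (base 5):
  1 × 5^0 = 1 × 1 = 1
  2 × 5^1 = 2 × 5 = 10
  0 × 5^2 = 0 × 25 = 0
  1 × 5^3 = 1 × 125 = 125
  3 × 5^4 = 3 × 625 = 1875
  1 × 5^5 = 1 × 3125 = 3125
Sum = 1 + 10 + 0 + 125 + 1875 + 3125
= 5136


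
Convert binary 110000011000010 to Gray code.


Binary: 110000011000010
Gray code: G = B XOR (B >> 1)
B >> 1 = 011000001100001
110000011000010 XOR 011000001100001:
  1 XOR 0 = 1
  1 XOR 1 = 0
  0 XOR 1 = 1
  0 XOR 0 = 0
  0 XOR 0 = 0
  0 XOR 0 = 0
  0 XOR 0 = 0
  1 XOR 0 = 1
  1 XOR 1 = 0
  0 XOR 1 = 1
  0 XOR 0 = 0
  0 XOR 0 = 0
  0 XOR 0 = 0
  1 XOR 0 = 1
  0 XOR 1 = 1
= 101000010100011


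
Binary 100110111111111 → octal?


Group into 3-bit groups: 100110111111111
  100 = 4
  110 = 6
  111 = 7
  111 = 7
  111 = 7
= 0o46777


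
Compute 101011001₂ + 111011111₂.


Align and add column by column (LSB to MSB, carry propagating):
  0101011001
+ 0111011111
  ----------
  col 0: 1 + 1 + 0 (carry in) = 2 → bit 0, carry out 1
  col 1: 0 + 1 + 1 (carry in) = 2 → bit 0, carry out 1
  col 2: 0 + 1 + 1 (carry in) = 2 → bit 0, carry out 1
  col 3: 1 + 1 + 1 (carry in) = 3 → bit 1, carry out 1
  col 4: 1 + 1 + 1 (carry in) = 3 → bit 1, carry out 1
  col 5: 0 + 0 + 1 (carry in) = 1 → bit 1, carry out 0
  col 6: 1 + 1 + 0 (carry in) = 2 → bit 0, carry out 1
  col 7: 0 + 1 + 1 (carry in) = 2 → bit 0, carry out 1
  col 8: 1 + 1 + 1 (carry in) = 3 → bit 1, carry out 1
  col 9: 0 + 0 + 1 (carry in) = 1 → bit 1, carry out 0
Reading bits MSB→LSB: 1100111000
Strip leading zeros: 1100111000
= 1100111000


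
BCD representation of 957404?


Each digit → 4-bit binary:
  9 → 1001
  5 → 0101
  7 → 0111
  4 → 0100
  0 → 0000
  4 → 0100
= 1001 0101 0111 0100 0000 0100


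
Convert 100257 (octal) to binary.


Each octal digit → 3 binary bits:
  1 = 001
  0 = 000
  0 = 000
  2 = 010
  5 = 101
  7 = 111
Concatenate: 001 000 000 010 101 111
= 001000000010101111


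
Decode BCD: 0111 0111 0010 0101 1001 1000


Each 4-bit group → digit:
  0111 → 7
  0111 → 7
  0010 → 2
  0101 → 5
  1001 → 9
  1000 → 8
= 772598


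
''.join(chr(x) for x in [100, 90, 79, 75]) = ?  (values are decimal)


Codes (decimal): 100 90 79 75
Per-code ASCII lookup:
  100  (range 97-122: lowercase, 100 - 97 = 3) → 'd'
  90  (range 65-90: uppercase, 90 - 65 = 25) → 'Z'
  79  (range 65-90: uppercase, 79 - 65 = 14) → 'O'
  75  (range 65-90: uppercase, 75 - 65 = 10) → 'K'
= 'dZOK'


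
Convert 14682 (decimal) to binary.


Divide by 2 repeatedly:
14682 ÷ 2 = 7341 remainder 0
7341 ÷ 2 = 3670 remainder 1
3670 ÷ 2 = 1835 remainder 0
1835 ÷ 2 = 917 remainder 1
917 ÷ 2 = 458 remainder 1
458 ÷ 2 = 229 remainder 0
229 ÷ 2 = 114 remainder 1
114 ÷ 2 = 57 remainder 0
57 ÷ 2 = 28 remainder 1
28 ÷ 2 = 14 remainder 0
14 ÷ 2 = 7 remainder 0
7 ÷ 2 = 3 remainder 1
3 ÷ 2 = 1 remainder 1
1 ÷ 2 = 0 remainder 1
Reading remainders bottom-up:
= 11100101011010


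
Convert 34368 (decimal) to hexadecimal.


Divide by 16 repeatedly:
34368 ÷ 16 = 2148 remainder 0 (0)
2148 ÷ 16 = 134 remainder 4 (4)
134 ÷ 16 = 8 remainder 6 (6)
8 ÷ 16 = 0 remainder 8 (8)
Reading remainders bottom-up:
= 0x8640


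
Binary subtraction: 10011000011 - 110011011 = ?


Align and subtract column by column (LSB to MSB, borrowing when needed):
  10011000011
- 00110011011
  -----------
  col 0: (1 - 0 borrow-in) - 1 → 1 - 1 = 0, borrow out 0
  col 1: (1 - 0 borrow-in) - 1 → 1 - 1 = 0, borrow out 0
  col 2: (0 - 0 borrow-in) - 0 → 0 - 0 = 0, borrow out 0
  col 3: (0 - 0 borrow-in) - 1 → borrow from next column: (0+2) - 1 = 1, borrow out 1
  col 4: (0 - 1 borrow-in) - 1 → borrow from next column: (-1+2) - 1 = 0, borrow out 1
  col 5: (0 - 1 borrow-in) - 0 → borrow from next column: (-1+2) - 0 = 1, borrow out 1
  col 6: (1 - 1 borrow-in) - 0 → 0 - 0 = 0, borrow out 0
  col 7: (1 - 0 borrow-in) - 1 → 1 - 1 = 0, borrow out 0
  col 8: (0 - 0 borrow-in) - 1 → borrow from next column: (0+2) - 1 = 1, borrow out 1
  col 9: (0 - 1 borrow-in) - 0 → borrow from next column: (-1+2) - 0 = 1, borrow out 1
  col 10: (1 - 1 borrow-in) - 0 → 0 - 0 = 0, borrow out 0
Reading bits MSB→LSB: 01100101000
Strip leading zeros: 1100101000
= 1100101000


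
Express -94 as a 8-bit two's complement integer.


Original: 01011110
Step 1 - Invert all bits: 10100001
Step 2 - Add 1: 10100001 + 1
= 10100010 (represents -94)


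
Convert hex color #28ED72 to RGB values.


Hex: #28ED72
R = 28₁₆ = 40
G = ED₁₆ = 237
B = 72₁₆ = 114
= RGB(40, 237, 114)


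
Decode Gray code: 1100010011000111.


Gray code: 1100010011000111
MSB stays the same: 1
Each subsequent bit = prev_binary XOR current_gray:
  B[1] = 1 XOR 1 = 0
  B[2] = 0 XOR 0 = 0
  B[3] = 0 XOR 0 = 0
  B[4] = 0 XOR 0 = 0
  B[5] = 0 XOR 1 = 1
  B[6] = 1 XOR 0 = 1
  B[7] = 1 XOR 0 = 1
  B[8] = 1 XOR 1 = 0
  B[9] = 0 XOR 1 = 1
  B[10] = 1 XOR 0 = 1
  B[11] = 1 XOR 0 = 1
  B[12] = 1 XOR 0 = 1
  B[13] = 1 XOR 1 = 0
  B[14] = 0 XOR 1 = 1
  B[15] = 1 XOR 1 = 0
= 1000011101111010 (34682 decimal)


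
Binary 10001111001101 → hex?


Group into 4-bit nibbles: 0010001111001101
  0010 = 2
  0011 = 3
  1100 = C
  1101 = D
= 0x23CD


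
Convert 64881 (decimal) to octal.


Divide by 8 repeatedly:
64881 ÷ 8 = 8110 remainder 1
8110 ÷ 8 = 1013 remainder 6
1013 ÷ 8 = 126 remainder 5
126 ÷ 8 = 15 remainder 6
15 ÷ 8 = 1 remainder 7
1 ÷ 8 = 0 remainder 1
Reading remainders bottom-up:
= 0o176561


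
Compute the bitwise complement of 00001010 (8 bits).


Original: 00001010
Invert all bits:
  bit 0: 0 → 1
  bit 1: 0 → 1
  bit 2: 0 → 1
  bit 3: 0 → 1
  bit 4: 1 → 0
  bit 5: 0 → 1
  bit 6: 1 → 0
  bit 7: 0 → 1
= 11110101


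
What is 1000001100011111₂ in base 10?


Positional values:
Bit 0: 1 × 2^0 = 1
Bit 1: 1 × 2^1 = 2
Bit 2: 1 × 2^2 = 4
Bit 3: 1 × 2^3 = 8
Bit 4: 1 × 2^4 = 16
Bit 8: 1 × 2^8 = 256
Bit 9: 1 × 2^9 = 512
Bit 15: 1 × 2^15 = 32768
Sum = 1 + 2 + 4 + 8 + 16 + 256 + 512 + 32768
= 33567


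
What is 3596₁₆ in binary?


Each hex digit → 4 binary bits:
  3 = 0011
  5 = 0101
  9 = 1001
  6 = 0110
Concatenate: 0011 0101 1001 0110
= 0011010110010110


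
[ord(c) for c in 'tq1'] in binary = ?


String: 'tq1'  (3 characters)
Per-character ASCII lookup:
  't': lowercase starts at 97: 't' = 97 + 19 = 116 → 1110100
  'q': lowercase starts at 97: 'q' = 97 + 16 = 113 → 1110001
  '1': digits start at 48: '1' = 48 + 1 = 49 → 110001
= 1110100 1110001 110001


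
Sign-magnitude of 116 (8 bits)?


Sign bit: 0 (positive)
Magnitude: 116 = 1110100
= 01110100


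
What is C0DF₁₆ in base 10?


Positional values:
Position 0: F × 16^0 = 15 × 1 = 15
Position 1: D × 16^1 = 13 × 16 = 208
Position 2: 0 × 16^2 = 0 × 256 = 0
Position 3: C × 16^3 = 12 × 4096 = 49152
Sum = 15 + 208 + 0 + 49152
= 49375


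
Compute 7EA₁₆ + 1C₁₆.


Align and add column by column (LSB to MSB, each column mod 16 with carry):
  07EA
+ 001C
  ----
  col 0: A(10) + C(12) + 0 (carry in) = 22 → 6(6), carry out 1
  col 1: E(14) + 1(1) + 1 (carry in) = 16 → 0(0), carry out 1
  col 2: 7(7) + 0(0) + 1 (carry in) = 8 → 8(8), carry out 0
  col 3: 0(0) + 0(0) + 0 (carry in) = 0 → 0(0), carry out 0
Reading digits MSB→LSB: 0806
Strip leading zeros: 806
= 0x806


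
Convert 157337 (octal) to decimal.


Positional values:
Position 0: 7 × 8^0 = 7
Position 1: 3 × 8^1 = 24
Position 2: 3 × 8^2 = 192
Position 3: 7 × 8^3 = 3584
Position 4: 5 × 8^4 = 20480
Position 5: 1 × 8^5 = 32768
Sum = 7 + 24 + 192 + 3584 + 20480 + 32768
= 57055


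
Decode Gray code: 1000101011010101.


Gray code: 1000101011010101
MSB stays the same: 1
Each subsequent bit = prev_binary XOR current_gray:
  B[1] = 1 XOR 0 = 1
  B[2] = 1 XOR 0 = 1
  B[3] = 1 XOR 0 = 1
  B[4] = 1 XOR 1 = 0
  B[5] = 0 XOR 0 = 0
  B[6] = 0 XOR 1 = 1
  B[7] = 1 XOR 0 = 1
  B[8] = 1 XOR 1 = 0
  B[9] = 0 XOR 1 = 1
  B[10] = 1 XOR 0 = 1
  B[11] = 1 XOR 1 = 0
  B[12] = 0 XOR 0 = 0
  B[13] = 0 XOR 1 = 1
  B[14] = 1 XOR 0 = 1
  B[15] = 1 XOR 1 = 0
= 1111001101100110 (62310 decimal)


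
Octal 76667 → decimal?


Positional values:
Position 0: 7 × 8^0 = 7
Position 1: 6 × 8^1 = 48
Position 2: 6 × 8^2 = 384
Position 3: 6 × 8^3 = 3072
Position 4: 7 × 8^4 = 28672
Sum = 7 + 48 + 384 + 3072 + 28672
= 32183


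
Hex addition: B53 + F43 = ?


Align and add column by column (LSB to MSB, each column mod 16 with carry):
  0B53
+ 0F43
  ----
  col 0: 3(3) + 3(3) + 0 (carry in) = 6 → 6(6), carry out 0
  col 1: 5(5) + 4(4) + 0 (carry in) = 9 → 9(9), carry out 0
  col 2: B(11) + F(15) + 0 (carry in) = 26 → A(10), carry out 1
  col 3: 0(0) + 0(0) + 1 (carry in) = 1 → 1(1), carry out 0
Reading digits MSB→LSB: 1A96
Strip leading zeros: 1A96
= 0x1A96


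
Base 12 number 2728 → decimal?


Positional values (base 12):
  8 × 12^0 = 8 × 1 = 8
  2 × 12^1 = 2 × 12 = 24
  7 × 12^2 = 7 × 144 = 1008
  2 × 12^3 = 2 × 1728 = 3456
Sum = 8 + 24 + 1008 + 3456
= 4496


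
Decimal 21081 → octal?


Divide by 8 repeatedly:
21081 ÷ 8 = 2635 remainder 1
2635 ÷ 8 = 329 remainder 3
329 ÷ 8 = 41 remainder 1
41 ÷ 8 = 5 remainder 1
5 ÷ 8 = 0 remainder 5
Reading remainders bottom-up:
= 0o51131


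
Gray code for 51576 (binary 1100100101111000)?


Binary: 1100100101111000
Gray code: G = B XOR (B >> 1)
B >> 1 = 0110010010111100
1100100101111000 XOR 0110010010111100:
  1 XOR 0 = 1
  1 XOR 1 = 0
  0 XOR 1 = 1
  0 XOR 0 = 0
  1 XOR 0 = 1
  0 XOR 1 = 1
  0 XOR 0 = 0
  1 XOR 0 = 1
  0 XOR 1 = 1
  1 XOR 0 = 1
  1 XOR 1 = 0
  1 XOR 1 = 0
  1 XOR 1 = 0
  0 XOR 1 = 1
  0 XOR 0 = 0
  0 XOR 0 = 0
= 1010110111000100


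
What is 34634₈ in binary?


Each octal digit → 3 binary bits:
  3 = 011
  4 = 100
  6 = 110
  3 = 011
  4 = 100
Concatenate: 011 100 110 011 100
= 011100110011100


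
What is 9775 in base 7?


Divide by 7 repeatedly:
9775 ÷ 7 = 1396 remainder 3
1396 ÷ 7 = 199 remainder 3
199 ÷ 7 = 28 remainder 3
28 ÷ 7 = 4 remainder 0
4 ÷ 7 = 0 remainder 4
Reading remainders bottom-up:
= 40333


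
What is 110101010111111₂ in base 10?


Positional values:
Bit 0: 1 × 2^0 = 1
Bit 1: 1 × 2^1 = 2
Bit 2: 1 × 2^2 = 4
Bit 3: 1 × 2^3 = 8
Bit 4: 1 × 2^4 = 16
Bit 5: 1 × 2^5 = 32
Bit 7: 1 × 2^7 = 128
Bit 9: 1 × 2^9 = 512
Bit 11: 1 × 2^11 = 2048
Bit 13: 1 × 2^13 = 8192
Bit 14: 1 × 2^14 = 16384
Sum = 1 + 2 + 4 + 8 + 16 + 32 + 128 + 512 + 2048 + 8192 + 16384
= 27327


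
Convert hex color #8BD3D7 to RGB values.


Hex: #8BD3D7
R = 8B₁₆ = 139
G = D3₁₆ = 211
B = D7₁₆ = 215
= RGB(139, 211, 215)


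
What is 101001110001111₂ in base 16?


Group into 4-bit nibbles: 0101001110001111
  0101 = 5
  0011 = 3
  1000 = 8
  1111 = F
= 0x538F


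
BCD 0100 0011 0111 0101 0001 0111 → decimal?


Each 4-bit group → digit:
  0100 → 4
  0011 → 3
  0111 → 7
  0101 → 5
  0001 → 1
  0111 → 7
= 437517


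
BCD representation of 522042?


Each digit → 4-bit binary:
  5 → 0101
  2 → 0010
  2 → 0010
  0 → 0000
  4 → 0100
  2 → 0010
= 0101 0010 0010 0000 0100 0010


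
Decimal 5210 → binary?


Divide by 2 repeatedly:
5210 ÷ 2 = 2605 remainder 0
2605 ÷ 2 = 1302 remainder 1
1302 ÷ 2 = 651 remainder 0
651 ÷ 2 = 325 remainder 1
325 ÷ 2 = 162 remainder 1
162 ÷ 2 = 81 remainder 0
81 ÷ 2 = 40 remainder 1
40 ÷ 2 = 20 remainder 0
20 ÷ 2 = 10 remainder 0
10 ÷ 2 = 5 remainder 0
5 ÷ 2 = 2 remainder 1
2 ÷ 2 = 1 remainder 0
1 ÷ 2 = 0 remainder 1
Reading remainders bottom-up:
= 1010001011010


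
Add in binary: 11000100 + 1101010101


Align and add column by column (LSB to MSB, carry propagating):
  00011000100
+ 01101010101
  -----------
  col 0: 0 + 1 + 0 (carry in) = 1 → bit 1, carry out 0
  col 1: 0 + 0 + 0 (carry in) = 0 → bit 0, carry out 0
  col 2: 1 + 1 + 0 (carry in) = 2 → bit 0, carry out 1
  col 3: 0 + 0 + 1 (carry in) = 1 → bit 1, carry out 0
  col 4: 0 + 1 + 0 (carry in) = 1 → bit 1, carry out 0
  col 5: 0 + 0 + 0 (carry in) = 0 → bit 0, carry out 0
  col 6: 1 + 1 + 0 (carry in) = 2 → bit 0, carry out 1
  col 7: 1 + 0 + 1 (carry in) = 2 → bit 0, carry out 1
  col 8: 0 + 1 + 1 (carry in) = 2 → bit 0, carry out 1
  col 9: 0 + 1 + 1 (carry in) = 2 → bit 0, carry out 1
  col 10: 0 + 0 + 1 (carry in) = 1 → bit 1, carry out 0
Reading bits MSB→LSB: 10000011001
Strip leading zeros: 10000011001
= 10000011001


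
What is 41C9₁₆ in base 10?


Positional values:
Position 0: 9 × 16^0 = 9 × 1 = 9
Position 1: C × 16^1 = 12 × 16 = 192
Position 2: 1 × 16^2 = 1 × 256 = 256
Position 3: 4 × 16^3 = 4 × 4096 = 16384
Sum = 9 + 192 + 256 + 16384
= 16841


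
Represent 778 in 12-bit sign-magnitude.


Sign bit: 0 (positive)
Magnitude: 778 = 01100001010
= 001100001010


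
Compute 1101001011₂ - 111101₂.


Align and subtract column by column (LSB to MSB, borrowing when needed):
  1101001011
- 0000111101
  ----------
  col 0: (1 - 0 borrow-in) - 1 → 1 - 1 = 0, borrow out 0
  col 1: (1 - 0 borrow-in) - 0 → 1 - 0 = 1, borrow out 0
  col 2: (0 - 0 borrow-in) - 1 → borrow from next column: (0+2) - 1 = 1, borrow out 1
  col 3: (1 - 1 borrow-in) - 1 → borrow from next column: (0+2) - 1 = 1, borrow out 1
  col 4: (0 - 1 borrow-in) - 1 → borrow from next column: (-1+2) - 1 = 0, borrow out 1
  col 5: (0 - 1 borrow-in) - 1 → borrow from next column: (-1+2) - 1 = 0, borrow out 1
  col 6: (1 - 1 borrow-in) - 0 → 0 - 0 = 0, borrow out 0
  col 7: (0 - 0 borrow-in) - 0 → 0 - 0 = 0, borrow out 0
  col 8: (1 - 0 borrow-in) - 0 → 1 - 0 = 1, borrow out 0
  col 9: (1 - 0 borrow-in) - 0 → 1 - 0 = 1, borrow out 0
Reading bits MSB→LSB: 1100001110
Strip leading zeros: 1100001110
= 1100001110


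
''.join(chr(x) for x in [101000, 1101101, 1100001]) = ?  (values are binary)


Codes (binary): 101000 1101101 1100001
Per-code ASCII lookup:
  101000 = 40  (special character) → '('
  1101101 = 109  (range 97-122: lowercase, 109 - 97 = 12) → 'm'
  1100001 = 97  (range 97-122: lowercase, 97 - 97 = 0) → 'a'
= '(ma'


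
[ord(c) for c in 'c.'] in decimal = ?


String: 'c.'  (2 characters)
Per-character ASCII lookup:
  'c': lowercase starts at 97: 'c' = 97 + 2 = 99
  '.': special character: '.' = 46
= 99 46


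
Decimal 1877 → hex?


Divide by 16 repeatedly:
1877 ÷ 16 = 117 remainder 5 (5)
117 ÷ 16 = 7 remainder 5 (5)
7 ÷ 16 = 0 remainder 7 (7)
Reading remainders bottom-up:
= 0x755


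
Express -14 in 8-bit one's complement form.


Original: 00001110
Invert all bits:
  bit 0: 0 → 1
  bit 1: 0 → 1
  bit 2: 0 → 1
  bit 3: 0 → 1
  bit 4: 1 → 0
  bit 5: 1 → 0
  bit 6: 1 → 0
  bit 7: 0 → 1
= 11110001


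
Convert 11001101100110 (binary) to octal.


Group into 3-bit groups: 011001101100110
  011 = 3
  001 = 1
  101 = 5
  100 = 4
  110 = 6
= 0o31546


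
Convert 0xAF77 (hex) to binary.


Each hex digit → 4 binary bits:
  A = 1010
  F = 1111
  7 = 0111
  7 = 0111
Concatenate: 1010 1111 0111 0111
= 1010111101110111


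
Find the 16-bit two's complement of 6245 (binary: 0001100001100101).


Original: 0001100001100101
Step 1 - Invert all bits: 1110011110011010
Step 2 - Add 1: 1110011110011010 + 1
= 1110011110011011 (represents -6245)


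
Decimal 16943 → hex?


Divide by 16 repeatedly:
16943 ÷ 16 = 1058 remainder 15 (F)
1058 ÷ 16 = 66 remainder 2 (2)
66 ÷ 16 = 4 remainder 2 (2)
4 ÷ 16 = 0 remainder 4 (4)
Reading remainders bottom-up:
= 0x422F


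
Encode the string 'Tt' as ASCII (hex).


String: 'Tt'  (2 characters)
Per-character ASCII lookup:
  'T': uppercase starts at 65: 'T' = 65 + 19 = 84 → 0x54
  't': lowercase starts at 97: 't' = 97 + 19 = 116 → 0x74
= 0x54 0x74


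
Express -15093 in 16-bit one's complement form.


Original: 0011101011110101
Invert all bits:
  bit 0: 0 → 1
  bit 1: 0 → 1
  bit 2: 1 → 0
  bit 3: 1 → 0
  bit 4: 1 → 0
  bit 5: 0 → 1
  bit 6: 1 → 0
  bit 7: 0 → 1
  bit 8: 1 → 0
  bit 9: 1 → 0
  bit 10: 1 → 0
  bit 11: 1 → 0
  bit 12: 0 → 1
  bit 13: 1 → 0
  bit 14: 0 → 1
  bit 15: 1 → 0
= 1100010100001010


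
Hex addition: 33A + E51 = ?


Align and add column by column (LSB to MSB, each column mod 16 with carry):
  033A
+ 0E51
  ----
  col 0: A(10) + 1(1) + 0 (carry in) = 11 → B(11), carry out 0
  col 1: 3(3) + 5(5) + 0 (carry in) = 8 → 8(8), carry out 0
  col 2: 3(3) + E(14) + 0 (carry in) = 17 → 1(1), carry out 1
  col 3: 0(0) + 0(0) + 1 (carry in) = 1 → 1(1), carry out 0
Reading digits MSB→LSB: 118B
Strip leading zeros: 118B
= 0x118B


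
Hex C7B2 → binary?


Each hex digit → 4 binary bits:
  C = 1100
  7 = 0111
  B = 1011
  2 = 0010
Concatenate: 1100 0111 1011 0010
= 1100011110110010


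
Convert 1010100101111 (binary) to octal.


Group into 3-bit groups: 001010100101111
  001 = 1
  010 = 2
  100 = 4
  101 = 5
  111 = 7
= 0o12457


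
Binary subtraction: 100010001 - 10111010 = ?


Align and subtract column by column (LSB to MSB, borrowing when needed):
  100010001
- 010111010
  ---------
  col 0: (1 - 0 borrow-in) - 0 → 1 - 0 = 1, borrow out 0
  col 1: (0 - 0 borrow-in) - 1 → borrow from next column: (0+2) - 1 = 1, borrow out 1
  col 2: (0 - 1 borrow-in) - 0 → borrow from next column: (-1+2) - 0 = 1, borrow out 1
  col 3: (0 - 1 borrow-in) - 1 → borrow from next column: (-1+2) - 1 = 0, borrow out 1
  col 4: (1 - 1 borrow-in) - 1 → borrow from next column: (0+2) - 1 = 1, borrow out 1
  col 5: (0 - 1 borrow-in) - 1 → borrow from next column: (-1+2) - 1 = 0, borrow out 1
  col 6: (0 - 1 borrow-in) - 0 → borrow from next column: (-1+2) - 0 = 1, borrow out 1
  col 7: (0 - 1 borrow-in) - 1 → borrow from next column: (-1+2) - 1 = 0, borrow out 1
  col 8: (1 - 1 borrow-in) - 0 → 0 - 0 = 0, borrow out 0
Reading bits MSB→LSB: 001010111
Strip leading zeros: 1010111
= 1010111


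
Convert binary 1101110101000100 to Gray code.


Binary: 1101110101000100
Gray code: G = B XOR (B >> 1)
B >> 1 = 0110111010100010
1101110101000100 XOR 0110111010100010:
  1 XOR 0 = 1
  1 XOR 1 = 0
  0 XOR 1 = 1
  1 XOR 0 = 1
  1 XOR 1 = 0
  1 XOR 1 = 0
  0 XOR 1 = 1
  1 XOR 0 = 1
  0 XOR 1 = 1
  1 XOR 0 = 1
  0 XOR 1 = 1
  0 XOR 0 = 0
  0 XOR 0 = 0
  1 XOR 0 = 1
  0 XOR 1 = 1
  0 XOR 0 = 0
= 1011001111100110


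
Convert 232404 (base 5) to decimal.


Positional values (base 5):
  4 × 5^0 = 4 × 1 = 4
  0 × 5^1 = 0 × 5 = 0
  4 × 5^2 = 4 × 25 = 100
  2 × 5^3 = 2 × 125 = 250
  3 × 5^4 = 3 × 625 = 1875
  2 × 5^5 = 2 × 3125 = 6250
Sum = 4 + 0 + 100 + 250 + 1875 + 6250
= 8479


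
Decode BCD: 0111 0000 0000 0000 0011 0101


Each 4-bit group → digit:
  0111 → 7
  0000 → 0
  0000 → 0
  0000 → 0
  0011 → 3
  0101 → 5
= 700035


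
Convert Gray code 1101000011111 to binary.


Gray code: 1101000011111
MSB stays the same: 1
Each subsequent bit = prev_binary XOR current_gray:
  B[1] = 1 XOR 1 = 0
  B[2] = 0 XOR 0 = 0
  B[3] = 0 XOR 1 = 1
  B[4] = 1 XOR 0 = 1
  B[5] = 1 XOR 0 = 1
  B[6] = 1 XOR 0 = 1
  B[7] = 1 XOR 0 = 1
  B[8] = 1 XOR 1 = 0
  B[9] = 0 XOR 1 = 1
  B[10] = 1 XOR 1 = 0
  B[11] = 0 XOR 1 = 1
  B[12] = 1 XOR 1 = 0
= 1001111101010 (5098 decimal)


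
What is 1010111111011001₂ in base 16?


Group into 4-bit nibbles: 1010111111011001
  1010 = A
  1111 = F
  1101 = D
  1001 = 9
= 0xAFD9


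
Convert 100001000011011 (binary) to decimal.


Positional values:
Bit 0: 1 × 2^0 = 1
Bit 1: 1 × 2^1 = 2
Bit 3: 1 × 2^3 = 8
Bit 4: 1 × 2^4 = 16
Bit 9: 1 × 2^9 = 512
Bit 14: 1 × 2^14 = 16384
Sum = 1 + 2 + 8 + 16 + 512 + 16384
= 16923


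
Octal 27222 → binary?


Each octal digit → 3 binary bits:
  2 = 010
  7 = 111
  2 = 010
  2 = 010
  2 = 010
Concatenate: 010 111 010 010 010
= 010111010010010


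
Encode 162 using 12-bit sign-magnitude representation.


Sign bit: 0 (positive)
Magnitude: 162 = 00010100010
= 000010100010


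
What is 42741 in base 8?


Divide by 8 repeatedly:
42741 ÷ 8 = 5342 remainder 5
5342 ÷ 8 = 667 remainder 6
667 ÷ 8 = 83 remainder 3
83 ÷ 8 = 10 remainder 3
10 ÷ 8 = 1 remainder 2
1 ÷ 8 = 0 remainder 1
Reading remainders bottom-up:
= 0o123365


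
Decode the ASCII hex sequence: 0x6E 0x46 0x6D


Codes (hex): 0x6E 0x46 0x6D
Per-code ASCII lookup:
  0x6E = 110  (range 97-122: lowercase, 110 - 97 = 13) → 'n'
  0x46 = 70  (range 65-90: uppercase, 70 - 65 = 5) → 'F'
  0x6D = 109  (range 97-122: lowercase, 109 - 97 = 12) → 'm'
= 'nFm'


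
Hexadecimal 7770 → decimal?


Positional values:
Position 0: 0 × 16^0 = 0 × 1 = 0
Position 1: 7 × 16^1 = 7 × 16 = 112
Position 2: 7 × 16^2 = 7 × 256 = 1792
Position 3: 7 × 16^3 = 7 × 4096 = 28672
Sum = 0 + 112 + 1792 + 28672
= 30576


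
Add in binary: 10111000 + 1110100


Align and add column by column (LSB to MSB, carry propagating):
  010111000
+ 001110100
  ---------
  col 0: 0 + 0 + 0 (carry in) = 0 → bit 0, carry out 0
  col 1: 0 + 0 + 0 (carry in) = 0 → bit 0, carry out 0
  col 2: 0 + 1 + 0 (carry in) = 1 → bit 1, carry out 0
  col 3: 1 + 0 + 0 (carry in) = 1 → bit 1, carry out 0
  col 4: 1 + 1 + 0 (carry in) = 2 → bit 0, carry out 1
  col 5: 1 + 1 + 1 (carry in) = 3 → bit 1, carry out 1
  col 6: 0 + 1 + 1 (carry in) = 2 → bit 0, carry out 1
  col 7: 1 + 0 + 1 (carry in) = 2 → bit 0, carry out 1
  col 8: 0 + 0 + 1 (carry in) = 1 → bit 1, carry out 0
Reading bits MSB→LSB: 100101100
Strip leading zeros: 100101100
= 100101100


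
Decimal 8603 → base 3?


Divide by 3 repeatedly:
8603 ÷ 3 = 2867 remainder 2
2867 ÷ 3 = 955 remainder 2
955 ÷ 3 = 318 remainder 1
318 ÷ 3 = 106 remainder 0
106 ÷ 3 = 35 remainder 1
35 ÷ 3 = 11 remainder 2
11 ÷ 3 = 3 remainder 2
3 ÷ 3 = 1 remainder 0
1 ÷ 3 = 0 remainder 1
Reading remainders bottom-up:
= 102210122


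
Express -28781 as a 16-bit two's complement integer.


Original: 0111000001101101
Step 1 - Invert all bits: 1000111110010010
Step 2 - Add 1: 1000111110010010 + 1
= 1000111110010011 (represents -28781)


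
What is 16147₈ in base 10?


Positional values:
Position 0: 7 × 8^0 = 7
Position 1: 4 × 8^1 = 32
Position 2: 1 × 8^2 = 64
Position 3: 6 × 8^3 = 3072
Position 4: 1 × 8^4 = 4096
Sum = 7 + 32 + 64 + 3072 + 4096
= 7271


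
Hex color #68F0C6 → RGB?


Hex: #68F0C6
R = 68₁₆ = 104
G = F0₁₆ = 240
B = C6₁₆ = 198
= RGB(104, 240, 198)


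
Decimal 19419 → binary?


Divide by 2 repeatedly:
19419 ÷ 2 = 9709 remainder 1
9709 ÷ 2 = 4854 remainder 1
4854 ÷ 2 = 2427 remainder 0
2427 ÷ 2 = 1213 remainder 1
1213 ÷ 2 = 606 remainder 1
606 ÷ 2 = 303 remainder 0
303 ÷ 2 = 151 remainder 1
151 ÷ 2 = 75 remainder 1
75 ÷ 2 = 37 remainder 1
37 ÷ 2 = 18 remainder 1
18 ÷ 2 = 9 remainder 0
9 ÷ 2 = 4 remainder 1
4 ÷ 2 = 2 remainder 0
2 ÷ 2 = 1 remainder 0
1 ÷ 2 = 0 remainder 1
Reading remainders bottom-up:
= 100101111011011


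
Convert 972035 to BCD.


Each digit → 4-bit binary:
  9 → 1001
  7 → 0111
  2 → 0010
  0 → 0000
  3 → 0011
  5 → 0101
= 1001 0111 0010 0000 0011 0101


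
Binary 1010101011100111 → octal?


Group into 3-bit groups: 001010101011100111
  001 = 1
  010 = 2
  101 = 5
  011 = 3
  100 = 4
  111 = 7
= 0o125347


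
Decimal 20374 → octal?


Divide by 8 repeatedly:
20374 ÷ 8 = 2546 remainder 6
2546 ÷ 8 = 318 remainder 2
318 ÷ 8 = 39 remainder 6
39 ÷ 8 = 4 remainder 7
4 ÷ 8 = 0 remainder 4
Reading remainders bottom-up:
= 0o47626


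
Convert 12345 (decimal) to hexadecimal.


Divide by 16 repeatedly:
12345 ÷ 16 = 771 remainder 9 (9)
771 ÷ 16 = 48 remainder 3 (3)
48 ÷ 16 = 3 remainder 0 (0)
3 ÷ 16 = 0 remainder 3 (3)
Reading remainders bottom-up:
= 0x3039


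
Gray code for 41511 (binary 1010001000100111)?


Binary: 1010001000100111
Gray code: G = B XOR (B >> 1)
B >> 1 = 0101000100010011
1010001000100111 XOR 0101000100010011:
  1 XOR 0 = 1
  0 XOR 1 = 1
  1 XOR 0 = 1
  0 XOR 1 = 1
  0 XOR 0 = 0
  0 XOR 0 = 0
  1 XOR 0 = 1
  0 XOR 1 = 1
  0 XOR 0 = 0
  0 XOR 0 = 0
  1 XOR 0 = 1
  0 XOR 1 = 1
  0 XOR 0 = 0
  1 XOR 0 = 1
  1 XOR 1 = 0
  1 XOR 1 = 0
= 1111001100110100


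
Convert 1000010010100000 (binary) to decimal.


Positional values:
Bit 5: 1 × 2^5 = 32
Bit 7: 1 × 2^7 = 128
Bit 10: 1 × 2^10 = 1024
Bit 15: 1 × 2^15 = 32768
Sum = 32 + 128 + 1024 + 32768
= 33952


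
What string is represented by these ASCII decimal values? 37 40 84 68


Codes (decimal): 37 40 84 68
Per-code ASCII lookup:
  37  (special character) → '%'
  40  (special character) → '('
  84  (range 65-90: uppercase, 84 - 65 = 19) → 'T'
  68  (range 65-90: uppercase, 68 - 65 = 3) → 'D'
= '%(TD'


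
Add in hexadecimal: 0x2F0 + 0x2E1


Align and add column by column (LSB to MSB, each column mod 16 with carry):
  02F0
+ 02E1
  ----
  col 0: 0(0) + 1(1) + 0 (carry in) = 1 → 1(1), carry out 0
  col 1: F(15) + E(14) + 0 (carry in) = 29 → D(13), carry out 1
  col 2: 2(2) + 2(2) + 1 (carry in) = 5 → 5(5), carry out 0
  col 3: 0(0) + 0(0) + 0 (carry in) = 0 → 0(0), carry out 0
Reading digits MSB→LSB: 05D1
Strip leading zeros: 5D1
= 0x5D1


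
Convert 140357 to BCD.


Each digit → 4-bit binary:
  1 → 0001
  4 → 0100
  0 → 0000
  3 → 0011
  5 → 0101
  7 → 0111
= 0001 0100 0000 0011 0101 0111


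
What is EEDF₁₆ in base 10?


Positional values:
Position 0: F × 16^0 = 15 × 1 = 15
Position 1: D × 16^1 = 13 × 16 = 208
Position 2: E × 16^2 = 14 × 256 = 3584
Position 3: E × 16^3 = 14 × 4096 = 57344
Sum = 15 + 208 + 3584 + 57344
= 61151


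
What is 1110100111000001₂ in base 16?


Group into 4-bit nibbles: 1110100111000001
  1110 = E
  1001 = 9
  1100 = C
  0001 = 1
= 0xE9C1


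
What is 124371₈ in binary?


Each octal digit → 3 binary bits:
  1 = 001
  2 = 010
  4 = 100
  3 = 011
  7 = 111
  1 = 001
Concatenate: 001 010 100 011 111 001
= 001010100011111001


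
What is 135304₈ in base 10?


Positional values:
Position 0: 4 × 8^0 = 4
Position 1: 0 × 8^1 = 0
Position 2: 3 × 8^2 = 192
Position 3: 5 × 8^3 = 2560
Position 4: 3 × 8^4 = 12288
Position 5: 1 × 8^5 = 32768
Sum = 4 + 0 + 192 + 2560 + 12288 + 32768
= 47812
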